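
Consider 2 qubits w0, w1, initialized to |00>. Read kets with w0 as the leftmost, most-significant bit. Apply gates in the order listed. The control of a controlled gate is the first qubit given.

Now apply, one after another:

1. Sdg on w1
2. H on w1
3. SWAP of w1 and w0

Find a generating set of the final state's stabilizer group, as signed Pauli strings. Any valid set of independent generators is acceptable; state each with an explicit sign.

The stabilizer group can be generated by +XI, +IZ, among other valid generating sets.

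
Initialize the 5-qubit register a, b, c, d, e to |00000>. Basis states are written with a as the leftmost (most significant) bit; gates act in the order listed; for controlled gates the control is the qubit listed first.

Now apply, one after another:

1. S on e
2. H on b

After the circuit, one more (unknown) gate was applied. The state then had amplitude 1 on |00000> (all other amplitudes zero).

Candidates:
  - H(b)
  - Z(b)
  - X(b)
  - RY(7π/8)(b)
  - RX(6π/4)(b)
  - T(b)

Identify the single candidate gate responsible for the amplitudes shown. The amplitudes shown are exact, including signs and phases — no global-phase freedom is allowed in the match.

The applied gate was H(b).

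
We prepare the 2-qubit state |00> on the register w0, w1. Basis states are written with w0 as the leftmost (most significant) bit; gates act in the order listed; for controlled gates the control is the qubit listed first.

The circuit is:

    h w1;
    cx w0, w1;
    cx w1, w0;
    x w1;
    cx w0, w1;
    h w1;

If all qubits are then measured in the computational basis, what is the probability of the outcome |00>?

A full measurement returns |00> with probability 1/4.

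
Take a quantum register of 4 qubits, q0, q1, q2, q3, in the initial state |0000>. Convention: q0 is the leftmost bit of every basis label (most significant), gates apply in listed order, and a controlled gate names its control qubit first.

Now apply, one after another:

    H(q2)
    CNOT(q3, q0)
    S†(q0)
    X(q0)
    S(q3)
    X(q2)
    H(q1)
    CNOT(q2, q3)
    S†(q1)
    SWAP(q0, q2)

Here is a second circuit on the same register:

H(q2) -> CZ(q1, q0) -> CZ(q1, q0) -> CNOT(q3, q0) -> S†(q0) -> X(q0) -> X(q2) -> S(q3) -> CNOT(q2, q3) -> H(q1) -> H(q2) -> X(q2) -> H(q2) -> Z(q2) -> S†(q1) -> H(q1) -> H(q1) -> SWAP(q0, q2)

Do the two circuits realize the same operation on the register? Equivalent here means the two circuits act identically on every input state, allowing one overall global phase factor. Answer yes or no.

Yes — the two circuits implement the same unitary up to a global phase.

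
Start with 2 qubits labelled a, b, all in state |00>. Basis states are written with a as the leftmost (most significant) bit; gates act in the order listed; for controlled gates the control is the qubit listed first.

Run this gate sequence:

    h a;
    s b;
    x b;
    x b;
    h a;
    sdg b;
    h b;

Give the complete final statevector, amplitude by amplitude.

The final amplitudes are sqrt(2)/2 on |00>, sqrt(2)/2 on |01>, 0 on |10>, 0 on |11>. Key observation: the block from step 3 through step 4 cancels to the identity and can be dropped.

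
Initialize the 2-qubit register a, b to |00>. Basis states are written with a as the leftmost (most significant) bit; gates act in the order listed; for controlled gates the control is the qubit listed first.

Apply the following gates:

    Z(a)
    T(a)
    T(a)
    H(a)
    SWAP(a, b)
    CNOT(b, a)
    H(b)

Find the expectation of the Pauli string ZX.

The observable ZX averages to 1.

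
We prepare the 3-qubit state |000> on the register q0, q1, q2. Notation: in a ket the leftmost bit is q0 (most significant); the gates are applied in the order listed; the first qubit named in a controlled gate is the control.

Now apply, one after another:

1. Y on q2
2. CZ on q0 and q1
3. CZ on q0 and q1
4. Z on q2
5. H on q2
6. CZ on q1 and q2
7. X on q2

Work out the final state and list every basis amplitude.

The resulting statevector has amplitude sqrt(2)*I/2 on |000>, -sqrt(2)*I/2 on |001>, and 0 on every other basis state.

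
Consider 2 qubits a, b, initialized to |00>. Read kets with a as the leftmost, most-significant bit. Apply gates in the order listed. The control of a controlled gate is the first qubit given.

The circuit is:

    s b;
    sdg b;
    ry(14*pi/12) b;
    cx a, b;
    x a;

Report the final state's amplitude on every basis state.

The resulting statevector has amplitude 0 on |00>, 0 on |01>, -sqrt(6)/4 + sqrt(2)/4 on |10>, sqrt(2)/4 + sqrt(6)/4 on |11>. Key observation: the block from step 1 through step 2 cancels to the identity and can be dropped.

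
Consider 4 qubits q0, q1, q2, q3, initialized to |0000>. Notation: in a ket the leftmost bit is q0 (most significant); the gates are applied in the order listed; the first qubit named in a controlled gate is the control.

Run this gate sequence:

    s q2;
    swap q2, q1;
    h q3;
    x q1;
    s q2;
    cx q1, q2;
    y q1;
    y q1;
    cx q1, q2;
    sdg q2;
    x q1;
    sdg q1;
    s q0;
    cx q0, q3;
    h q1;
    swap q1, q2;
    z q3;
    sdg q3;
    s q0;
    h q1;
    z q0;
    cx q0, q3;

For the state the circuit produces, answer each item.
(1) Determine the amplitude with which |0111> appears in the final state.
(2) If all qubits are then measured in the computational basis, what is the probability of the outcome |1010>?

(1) The final state's coefficient on |0111> equals sqrt(2)*I/4.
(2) A full measurement returns |1010> with probability 0.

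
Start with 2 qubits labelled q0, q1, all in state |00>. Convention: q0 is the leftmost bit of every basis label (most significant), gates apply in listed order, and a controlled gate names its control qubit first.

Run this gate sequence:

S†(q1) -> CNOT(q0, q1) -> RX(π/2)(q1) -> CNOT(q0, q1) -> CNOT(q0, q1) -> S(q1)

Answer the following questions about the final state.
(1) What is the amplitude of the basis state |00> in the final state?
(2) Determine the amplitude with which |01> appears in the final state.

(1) |00> carries amplitude sqrt(2)/2 in the final state.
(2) The final state's coefficient on |01> equals sqrt(2)/2.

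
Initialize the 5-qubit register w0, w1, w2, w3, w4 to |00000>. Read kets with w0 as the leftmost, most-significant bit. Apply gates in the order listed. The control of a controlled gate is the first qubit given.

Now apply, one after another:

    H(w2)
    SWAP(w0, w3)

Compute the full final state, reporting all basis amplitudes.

After the circuit, the state carries amplitude sqrt(2)/2 on |00000>, sqrt(2)/2 on |00100>, and 0 on every other basis state.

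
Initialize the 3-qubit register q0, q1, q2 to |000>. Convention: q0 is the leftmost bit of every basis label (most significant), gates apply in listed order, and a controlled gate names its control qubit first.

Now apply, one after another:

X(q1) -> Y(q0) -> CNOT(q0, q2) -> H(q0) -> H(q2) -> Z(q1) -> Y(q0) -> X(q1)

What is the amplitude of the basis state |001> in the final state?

The final state's coefficient on |001> equals -1/2.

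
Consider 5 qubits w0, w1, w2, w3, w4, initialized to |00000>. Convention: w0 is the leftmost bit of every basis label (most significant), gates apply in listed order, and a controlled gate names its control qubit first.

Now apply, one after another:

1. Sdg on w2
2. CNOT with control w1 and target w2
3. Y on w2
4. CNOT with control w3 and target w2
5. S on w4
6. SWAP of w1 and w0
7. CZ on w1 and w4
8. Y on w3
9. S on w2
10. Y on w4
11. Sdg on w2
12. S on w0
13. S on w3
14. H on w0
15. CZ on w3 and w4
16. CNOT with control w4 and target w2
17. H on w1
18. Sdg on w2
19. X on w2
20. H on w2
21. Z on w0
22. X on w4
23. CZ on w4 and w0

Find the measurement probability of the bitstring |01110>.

The probability of measuring |01110> is 1/8.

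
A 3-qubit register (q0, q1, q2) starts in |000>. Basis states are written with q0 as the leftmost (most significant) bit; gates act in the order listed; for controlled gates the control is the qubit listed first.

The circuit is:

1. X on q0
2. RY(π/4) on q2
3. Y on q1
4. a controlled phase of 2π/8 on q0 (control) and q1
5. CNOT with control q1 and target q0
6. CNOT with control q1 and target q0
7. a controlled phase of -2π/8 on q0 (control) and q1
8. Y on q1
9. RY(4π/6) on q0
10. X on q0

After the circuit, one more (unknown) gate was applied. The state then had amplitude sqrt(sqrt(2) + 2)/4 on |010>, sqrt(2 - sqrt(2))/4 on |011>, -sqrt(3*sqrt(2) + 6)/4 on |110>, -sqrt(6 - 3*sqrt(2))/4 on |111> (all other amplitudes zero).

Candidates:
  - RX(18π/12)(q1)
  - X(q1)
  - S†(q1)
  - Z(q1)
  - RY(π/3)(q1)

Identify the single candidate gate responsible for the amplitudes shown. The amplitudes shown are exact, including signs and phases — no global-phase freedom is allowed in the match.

The applied gate was X(q1). Key observation: gates 3-8 undo each other exactly, leaving only the rest of the circuit to track.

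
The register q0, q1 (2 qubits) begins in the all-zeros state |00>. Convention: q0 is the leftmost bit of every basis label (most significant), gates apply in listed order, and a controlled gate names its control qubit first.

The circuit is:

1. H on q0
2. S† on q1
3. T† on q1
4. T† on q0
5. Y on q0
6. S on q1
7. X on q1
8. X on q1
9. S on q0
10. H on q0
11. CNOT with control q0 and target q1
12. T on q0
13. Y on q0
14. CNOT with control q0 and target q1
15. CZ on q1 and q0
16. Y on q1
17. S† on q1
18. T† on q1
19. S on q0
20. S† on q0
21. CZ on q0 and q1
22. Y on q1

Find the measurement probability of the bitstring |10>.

A full measurement returns |10> with probability 0. Key observation: gates 19-20 undo each other exactly, leaving only the rest of the circuit to track.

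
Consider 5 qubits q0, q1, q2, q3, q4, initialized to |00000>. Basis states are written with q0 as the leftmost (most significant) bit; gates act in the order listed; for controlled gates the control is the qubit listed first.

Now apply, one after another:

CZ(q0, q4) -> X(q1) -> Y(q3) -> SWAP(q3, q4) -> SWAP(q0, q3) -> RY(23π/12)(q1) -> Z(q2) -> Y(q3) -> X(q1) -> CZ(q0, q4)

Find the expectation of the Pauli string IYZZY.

The expectation value of IYZZY is 0.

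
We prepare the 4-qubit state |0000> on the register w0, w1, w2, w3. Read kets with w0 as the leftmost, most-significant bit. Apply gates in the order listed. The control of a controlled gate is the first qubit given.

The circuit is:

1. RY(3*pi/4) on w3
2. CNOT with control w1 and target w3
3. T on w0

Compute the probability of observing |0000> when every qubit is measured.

The probability of measuring |0000> is 1/2 - sqrt(2)/4.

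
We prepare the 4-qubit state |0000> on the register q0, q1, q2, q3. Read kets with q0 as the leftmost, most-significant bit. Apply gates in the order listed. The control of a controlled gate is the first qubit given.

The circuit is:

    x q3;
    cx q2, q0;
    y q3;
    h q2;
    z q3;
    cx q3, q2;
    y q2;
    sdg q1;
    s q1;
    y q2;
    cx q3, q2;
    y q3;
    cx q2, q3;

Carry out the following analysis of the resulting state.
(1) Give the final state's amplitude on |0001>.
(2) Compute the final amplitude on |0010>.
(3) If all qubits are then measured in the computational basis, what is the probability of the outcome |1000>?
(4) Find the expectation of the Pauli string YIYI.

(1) The final state's coefficient on |0001> equals sqrt(2)/2. Key observation: the block from step 6 through step 11 cancels to the identity and can be dropped.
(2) The final state's coefficient on |0010> equals sqrt(2)/2.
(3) Outcome |1000> occurs with probability 0.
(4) In the final state, YIYI has expectation 0.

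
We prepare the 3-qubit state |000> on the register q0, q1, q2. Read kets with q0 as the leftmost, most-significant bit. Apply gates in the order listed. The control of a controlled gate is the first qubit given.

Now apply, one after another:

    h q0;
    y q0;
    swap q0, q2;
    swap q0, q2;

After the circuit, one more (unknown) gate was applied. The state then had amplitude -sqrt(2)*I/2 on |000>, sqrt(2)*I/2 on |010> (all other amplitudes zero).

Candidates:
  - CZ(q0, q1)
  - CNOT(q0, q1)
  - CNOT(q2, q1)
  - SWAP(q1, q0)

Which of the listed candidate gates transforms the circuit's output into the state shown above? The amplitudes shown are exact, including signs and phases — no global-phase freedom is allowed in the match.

The unique candidate consistent with the amplitudes is SWAP(q1, q0). Key observation: the block from step 3 through step 4 cancels to the identity and can be dropped.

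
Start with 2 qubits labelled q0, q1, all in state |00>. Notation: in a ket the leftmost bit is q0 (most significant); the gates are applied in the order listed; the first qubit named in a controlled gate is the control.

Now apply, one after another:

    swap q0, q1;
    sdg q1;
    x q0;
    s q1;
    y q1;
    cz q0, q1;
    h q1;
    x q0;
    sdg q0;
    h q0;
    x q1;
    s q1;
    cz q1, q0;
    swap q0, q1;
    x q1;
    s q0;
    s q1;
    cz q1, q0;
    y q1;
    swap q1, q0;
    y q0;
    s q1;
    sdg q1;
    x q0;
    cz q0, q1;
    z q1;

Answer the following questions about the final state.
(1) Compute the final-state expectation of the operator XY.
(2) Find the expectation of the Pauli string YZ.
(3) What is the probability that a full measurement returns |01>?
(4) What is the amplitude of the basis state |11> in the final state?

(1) In the final state, XY has expectation 1.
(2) In the final state, YZ has expectation -1.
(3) Outcome |01> occurs with probability 1/4.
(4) |11> carries amplitude -I/2 in the final state.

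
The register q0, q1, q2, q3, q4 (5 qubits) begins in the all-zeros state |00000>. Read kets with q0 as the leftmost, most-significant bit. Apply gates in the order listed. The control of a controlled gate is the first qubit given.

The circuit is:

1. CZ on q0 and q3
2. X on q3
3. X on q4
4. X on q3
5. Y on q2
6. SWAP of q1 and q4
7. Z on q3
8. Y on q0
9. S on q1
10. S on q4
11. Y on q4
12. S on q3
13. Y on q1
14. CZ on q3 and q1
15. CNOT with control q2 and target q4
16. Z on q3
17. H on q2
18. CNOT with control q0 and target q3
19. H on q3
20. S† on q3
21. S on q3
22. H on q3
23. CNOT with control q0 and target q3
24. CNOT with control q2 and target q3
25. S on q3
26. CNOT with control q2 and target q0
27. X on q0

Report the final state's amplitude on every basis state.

The final amplitudes are -sqrt(2)*I/2 on |00000>, -sqrt(2)/2 on |10110>, and 0 on every other basis state. Key observation: steps 18-23 multiply out to the identity, so the circuit reduces to the remaining gates.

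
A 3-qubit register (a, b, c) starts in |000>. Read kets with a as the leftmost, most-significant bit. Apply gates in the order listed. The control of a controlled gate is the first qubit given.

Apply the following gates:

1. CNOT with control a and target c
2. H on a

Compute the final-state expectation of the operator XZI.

The expectation value of XZI is 1.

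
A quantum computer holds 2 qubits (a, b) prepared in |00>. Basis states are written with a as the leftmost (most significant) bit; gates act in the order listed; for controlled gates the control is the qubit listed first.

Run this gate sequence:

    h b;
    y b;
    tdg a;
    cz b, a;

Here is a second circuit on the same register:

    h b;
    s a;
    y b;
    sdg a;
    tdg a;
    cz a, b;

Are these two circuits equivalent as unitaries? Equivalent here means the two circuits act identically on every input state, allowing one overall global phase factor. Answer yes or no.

Yes: on every input state the two circuits agree up to one overall phase factor.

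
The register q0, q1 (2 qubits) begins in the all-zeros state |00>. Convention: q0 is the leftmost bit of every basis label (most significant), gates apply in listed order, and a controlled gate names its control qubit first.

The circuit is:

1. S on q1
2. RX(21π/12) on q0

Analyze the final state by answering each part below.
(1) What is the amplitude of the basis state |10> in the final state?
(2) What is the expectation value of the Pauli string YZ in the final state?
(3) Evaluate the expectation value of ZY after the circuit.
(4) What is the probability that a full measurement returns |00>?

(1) |10> carries amplitude -I*sqrt(2 - sqrt(2))/2 in the final state.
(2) In the final state, YZ has expectation sqrt(2)/2.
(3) The observable ZY averages to 0.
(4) A full measurement returns |00> with probability sqrt(2)/4 + 1/2.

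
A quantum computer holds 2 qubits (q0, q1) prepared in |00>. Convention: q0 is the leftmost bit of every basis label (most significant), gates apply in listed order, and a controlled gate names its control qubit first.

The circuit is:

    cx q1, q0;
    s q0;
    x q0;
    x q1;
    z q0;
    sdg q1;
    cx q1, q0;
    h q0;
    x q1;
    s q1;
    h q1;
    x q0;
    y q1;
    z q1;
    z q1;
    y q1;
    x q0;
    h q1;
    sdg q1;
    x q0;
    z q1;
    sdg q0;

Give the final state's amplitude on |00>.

The amplitude on |00> is sqrt(2)*I/2. Key observation: steps 11-18 multiply out to the identity, so the circuit reduces to the remaining gates.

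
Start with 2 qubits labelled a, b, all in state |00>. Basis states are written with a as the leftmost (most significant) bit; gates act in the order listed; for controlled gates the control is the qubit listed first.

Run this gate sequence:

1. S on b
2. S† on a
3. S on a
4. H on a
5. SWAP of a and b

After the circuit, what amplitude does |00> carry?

The final state's coefficient on |00> equals sqrt(2)/2.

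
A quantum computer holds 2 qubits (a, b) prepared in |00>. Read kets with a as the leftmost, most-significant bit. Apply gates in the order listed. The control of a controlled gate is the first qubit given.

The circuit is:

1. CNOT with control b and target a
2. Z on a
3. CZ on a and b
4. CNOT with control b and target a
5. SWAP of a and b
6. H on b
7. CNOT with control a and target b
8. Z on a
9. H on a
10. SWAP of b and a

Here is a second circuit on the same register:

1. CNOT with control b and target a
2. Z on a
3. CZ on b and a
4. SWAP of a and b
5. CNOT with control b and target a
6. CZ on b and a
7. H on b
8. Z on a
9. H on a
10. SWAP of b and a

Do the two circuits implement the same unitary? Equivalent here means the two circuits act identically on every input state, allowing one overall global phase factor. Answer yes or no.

No — the two circuits implement different unitaries, even allowing a global phase.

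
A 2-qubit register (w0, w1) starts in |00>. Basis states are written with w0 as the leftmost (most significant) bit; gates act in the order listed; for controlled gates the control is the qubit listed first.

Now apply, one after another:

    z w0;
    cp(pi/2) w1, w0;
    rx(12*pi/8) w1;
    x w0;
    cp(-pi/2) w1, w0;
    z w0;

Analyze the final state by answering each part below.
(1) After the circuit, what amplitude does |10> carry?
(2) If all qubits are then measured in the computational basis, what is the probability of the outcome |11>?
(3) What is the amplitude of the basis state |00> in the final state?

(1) The amplitude on |10> is sqrt(2)/2.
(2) The probability of measuring |11> is 1/2.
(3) The final state's coefficient on |00> equals 0.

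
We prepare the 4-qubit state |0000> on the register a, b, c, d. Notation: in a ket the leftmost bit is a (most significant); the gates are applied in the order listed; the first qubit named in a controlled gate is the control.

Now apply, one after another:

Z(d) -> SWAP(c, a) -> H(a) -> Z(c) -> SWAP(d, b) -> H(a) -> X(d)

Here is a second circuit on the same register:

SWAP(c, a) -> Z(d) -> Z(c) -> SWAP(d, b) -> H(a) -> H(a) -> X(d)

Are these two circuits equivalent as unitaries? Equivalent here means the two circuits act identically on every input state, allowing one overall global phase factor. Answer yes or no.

Yes — the two circuits implement the same unitary up to a global phase.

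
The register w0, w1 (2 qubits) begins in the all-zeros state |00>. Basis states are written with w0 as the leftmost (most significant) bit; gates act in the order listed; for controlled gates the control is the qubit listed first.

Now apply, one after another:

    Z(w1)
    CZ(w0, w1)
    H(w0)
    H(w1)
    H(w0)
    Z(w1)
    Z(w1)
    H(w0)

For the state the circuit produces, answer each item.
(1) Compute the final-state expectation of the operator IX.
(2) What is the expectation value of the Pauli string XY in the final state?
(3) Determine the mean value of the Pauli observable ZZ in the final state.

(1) The expectation value of IX is 1. Key observation: gates 5-8 undo each other exactly, leaving only the rest of the circuit to track.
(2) The expectation value of XY is 0.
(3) In the final state, ZZ has expectation 0.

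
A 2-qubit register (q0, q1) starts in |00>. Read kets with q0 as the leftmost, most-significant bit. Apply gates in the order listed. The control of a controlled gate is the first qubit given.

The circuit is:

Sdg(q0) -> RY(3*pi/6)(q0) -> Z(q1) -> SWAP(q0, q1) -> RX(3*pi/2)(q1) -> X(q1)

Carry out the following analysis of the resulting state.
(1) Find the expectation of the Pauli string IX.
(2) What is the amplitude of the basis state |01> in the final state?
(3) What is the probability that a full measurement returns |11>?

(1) In the final state, IX has expectation 1.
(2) The amplitude on |01> is -1/2 - I/2.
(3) The probability of measuring |11> is 0.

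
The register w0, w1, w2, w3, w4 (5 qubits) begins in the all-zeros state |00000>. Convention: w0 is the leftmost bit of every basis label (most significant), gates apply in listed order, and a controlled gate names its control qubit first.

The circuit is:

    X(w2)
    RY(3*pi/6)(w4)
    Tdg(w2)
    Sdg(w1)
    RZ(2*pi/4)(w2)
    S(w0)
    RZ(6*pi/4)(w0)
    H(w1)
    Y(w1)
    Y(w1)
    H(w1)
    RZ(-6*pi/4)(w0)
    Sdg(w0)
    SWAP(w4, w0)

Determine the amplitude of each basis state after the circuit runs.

After the circuit, the state carries amplitude sqrt(2)/2 on |00100>, sqrt(2)/2 on |10100>, and 0 on every other basis state. Key observation: gates 6-13 undo each other exactly, leaving only the rest of the circuit to track.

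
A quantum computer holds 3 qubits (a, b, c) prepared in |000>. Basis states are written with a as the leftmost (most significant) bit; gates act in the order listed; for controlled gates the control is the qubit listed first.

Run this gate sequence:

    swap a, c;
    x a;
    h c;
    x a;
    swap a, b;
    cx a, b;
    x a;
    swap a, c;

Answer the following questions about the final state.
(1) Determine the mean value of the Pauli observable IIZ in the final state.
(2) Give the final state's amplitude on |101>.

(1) The expectation value of IIZ is -1.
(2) The final state's coefficient on |101> equals sqrt(2)/2.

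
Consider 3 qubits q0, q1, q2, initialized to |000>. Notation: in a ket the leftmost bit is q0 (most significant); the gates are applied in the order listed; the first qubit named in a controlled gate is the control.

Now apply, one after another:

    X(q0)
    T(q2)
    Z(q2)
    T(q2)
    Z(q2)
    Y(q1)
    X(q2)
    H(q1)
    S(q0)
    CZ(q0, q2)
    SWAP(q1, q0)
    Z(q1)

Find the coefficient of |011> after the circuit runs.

|011> carries amplitude -sqrt(2)/2 in the final state.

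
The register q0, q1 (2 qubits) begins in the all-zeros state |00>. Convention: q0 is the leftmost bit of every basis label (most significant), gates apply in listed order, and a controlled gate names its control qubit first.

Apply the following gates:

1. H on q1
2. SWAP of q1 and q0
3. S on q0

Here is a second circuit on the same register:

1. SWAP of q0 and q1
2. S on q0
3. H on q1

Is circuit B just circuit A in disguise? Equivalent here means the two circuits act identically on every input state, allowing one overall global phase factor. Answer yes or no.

No — the two circuits implement different unitaries, even allowing a global phase.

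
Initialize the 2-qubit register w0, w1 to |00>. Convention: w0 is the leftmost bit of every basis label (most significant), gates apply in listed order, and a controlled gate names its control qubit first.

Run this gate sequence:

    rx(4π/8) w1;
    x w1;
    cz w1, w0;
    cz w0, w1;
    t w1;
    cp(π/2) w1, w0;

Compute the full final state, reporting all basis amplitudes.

The final amplitudes are -sqrt(2)*I/2 on |00>, sqrt(2)*exp(I*pi/4)/2 on |01>, 0 on |10>, 0 on |11>.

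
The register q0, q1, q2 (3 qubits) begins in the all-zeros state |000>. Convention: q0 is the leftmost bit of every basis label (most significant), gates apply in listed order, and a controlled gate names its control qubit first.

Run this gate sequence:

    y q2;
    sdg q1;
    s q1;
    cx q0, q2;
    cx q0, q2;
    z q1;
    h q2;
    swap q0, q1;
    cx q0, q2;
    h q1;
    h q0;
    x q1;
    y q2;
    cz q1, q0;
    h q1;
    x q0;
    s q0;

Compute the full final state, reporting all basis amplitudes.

The final amplitudes are 0 on |000>, 0 on |001>, -1/2 on |010>, -1/2 on |011>, -I/2 on |100>, -I/2 on |101>, 0 on |110>, 0 on |111>.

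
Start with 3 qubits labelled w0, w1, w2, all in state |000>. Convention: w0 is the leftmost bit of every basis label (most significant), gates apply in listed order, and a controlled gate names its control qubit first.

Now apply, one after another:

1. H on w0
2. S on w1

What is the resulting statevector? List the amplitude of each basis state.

The resulting statevector has amplitude sqrt(2)/2 on |000>, sqrt(2)/2 on |100>, and 0 on every other basis state.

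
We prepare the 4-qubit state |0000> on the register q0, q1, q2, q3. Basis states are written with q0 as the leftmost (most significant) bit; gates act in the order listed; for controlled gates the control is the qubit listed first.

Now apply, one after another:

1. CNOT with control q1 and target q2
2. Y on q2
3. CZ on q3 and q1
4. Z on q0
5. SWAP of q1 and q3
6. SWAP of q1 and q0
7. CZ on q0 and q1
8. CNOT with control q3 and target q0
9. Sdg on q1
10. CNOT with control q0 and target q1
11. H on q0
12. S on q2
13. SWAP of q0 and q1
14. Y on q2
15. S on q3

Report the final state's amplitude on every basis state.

The final amplitudes are sqrt(2)*I/2 on |0000>, sqrt(2)*I/2 on |0100>, and 0 on every other basis state.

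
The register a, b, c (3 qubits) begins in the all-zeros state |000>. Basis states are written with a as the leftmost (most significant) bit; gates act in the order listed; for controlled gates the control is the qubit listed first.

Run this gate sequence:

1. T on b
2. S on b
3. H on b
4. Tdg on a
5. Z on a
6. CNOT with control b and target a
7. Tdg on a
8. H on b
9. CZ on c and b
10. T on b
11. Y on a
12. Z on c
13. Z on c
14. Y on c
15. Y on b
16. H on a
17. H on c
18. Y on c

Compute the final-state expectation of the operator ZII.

The expectation value of ZII is 0.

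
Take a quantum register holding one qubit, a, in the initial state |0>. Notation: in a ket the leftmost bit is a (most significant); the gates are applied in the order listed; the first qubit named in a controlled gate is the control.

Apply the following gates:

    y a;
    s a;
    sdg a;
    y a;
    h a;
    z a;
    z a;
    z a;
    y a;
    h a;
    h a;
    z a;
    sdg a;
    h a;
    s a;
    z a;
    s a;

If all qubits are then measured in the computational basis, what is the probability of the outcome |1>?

Outcome |1> occurs with probability 1/2.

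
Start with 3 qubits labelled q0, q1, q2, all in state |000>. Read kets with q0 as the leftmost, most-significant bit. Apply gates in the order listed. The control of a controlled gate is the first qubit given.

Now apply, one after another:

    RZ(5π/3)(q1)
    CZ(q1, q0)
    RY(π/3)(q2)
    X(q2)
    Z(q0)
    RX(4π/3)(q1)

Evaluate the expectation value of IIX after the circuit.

In the final state, IIX has expectation sqrt(3)/2.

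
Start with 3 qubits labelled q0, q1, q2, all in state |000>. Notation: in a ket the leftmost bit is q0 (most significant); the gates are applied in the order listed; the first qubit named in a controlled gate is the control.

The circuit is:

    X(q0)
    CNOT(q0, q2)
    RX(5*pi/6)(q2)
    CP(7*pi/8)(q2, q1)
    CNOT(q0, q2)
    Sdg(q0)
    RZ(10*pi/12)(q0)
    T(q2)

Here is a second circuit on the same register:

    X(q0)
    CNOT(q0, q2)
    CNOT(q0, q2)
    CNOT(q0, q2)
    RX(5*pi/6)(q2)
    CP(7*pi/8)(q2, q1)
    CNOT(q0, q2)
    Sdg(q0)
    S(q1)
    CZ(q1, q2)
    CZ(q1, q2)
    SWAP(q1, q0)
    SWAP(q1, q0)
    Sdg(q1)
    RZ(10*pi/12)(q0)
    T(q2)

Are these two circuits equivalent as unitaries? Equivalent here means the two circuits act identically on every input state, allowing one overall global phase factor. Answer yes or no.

Yes — the two circuits implement the same unitary up to a global phase.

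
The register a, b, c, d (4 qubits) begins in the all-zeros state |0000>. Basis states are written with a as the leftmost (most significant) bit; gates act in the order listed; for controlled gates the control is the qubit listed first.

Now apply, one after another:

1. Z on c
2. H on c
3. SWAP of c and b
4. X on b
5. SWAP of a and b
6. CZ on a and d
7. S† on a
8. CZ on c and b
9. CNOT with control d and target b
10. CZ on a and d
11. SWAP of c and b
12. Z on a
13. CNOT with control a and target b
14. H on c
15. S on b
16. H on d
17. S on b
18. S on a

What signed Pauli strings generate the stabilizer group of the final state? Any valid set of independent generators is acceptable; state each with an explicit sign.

The stabilizer group can be generated by +XXII, +IIXI, +IIIX, +ZZII, among other valid generating sets.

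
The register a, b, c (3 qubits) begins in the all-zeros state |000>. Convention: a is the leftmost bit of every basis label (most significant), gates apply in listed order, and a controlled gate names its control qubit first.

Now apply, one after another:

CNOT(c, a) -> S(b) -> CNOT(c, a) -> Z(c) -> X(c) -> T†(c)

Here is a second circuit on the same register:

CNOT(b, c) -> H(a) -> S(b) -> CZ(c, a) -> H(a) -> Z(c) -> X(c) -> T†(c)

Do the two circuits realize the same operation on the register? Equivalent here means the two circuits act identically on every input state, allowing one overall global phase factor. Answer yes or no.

No: there is an input state on which the two circuits produce genuinely different outputs (not merely differing by a phase).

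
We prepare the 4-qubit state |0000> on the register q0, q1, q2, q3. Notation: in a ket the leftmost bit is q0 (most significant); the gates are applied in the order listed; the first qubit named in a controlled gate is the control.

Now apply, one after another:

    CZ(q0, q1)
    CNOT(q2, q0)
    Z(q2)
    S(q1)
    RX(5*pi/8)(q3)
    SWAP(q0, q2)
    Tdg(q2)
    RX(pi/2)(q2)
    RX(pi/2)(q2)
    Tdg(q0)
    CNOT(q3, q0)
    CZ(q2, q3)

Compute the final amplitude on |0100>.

The final state's coefficient on |0100> equals 0.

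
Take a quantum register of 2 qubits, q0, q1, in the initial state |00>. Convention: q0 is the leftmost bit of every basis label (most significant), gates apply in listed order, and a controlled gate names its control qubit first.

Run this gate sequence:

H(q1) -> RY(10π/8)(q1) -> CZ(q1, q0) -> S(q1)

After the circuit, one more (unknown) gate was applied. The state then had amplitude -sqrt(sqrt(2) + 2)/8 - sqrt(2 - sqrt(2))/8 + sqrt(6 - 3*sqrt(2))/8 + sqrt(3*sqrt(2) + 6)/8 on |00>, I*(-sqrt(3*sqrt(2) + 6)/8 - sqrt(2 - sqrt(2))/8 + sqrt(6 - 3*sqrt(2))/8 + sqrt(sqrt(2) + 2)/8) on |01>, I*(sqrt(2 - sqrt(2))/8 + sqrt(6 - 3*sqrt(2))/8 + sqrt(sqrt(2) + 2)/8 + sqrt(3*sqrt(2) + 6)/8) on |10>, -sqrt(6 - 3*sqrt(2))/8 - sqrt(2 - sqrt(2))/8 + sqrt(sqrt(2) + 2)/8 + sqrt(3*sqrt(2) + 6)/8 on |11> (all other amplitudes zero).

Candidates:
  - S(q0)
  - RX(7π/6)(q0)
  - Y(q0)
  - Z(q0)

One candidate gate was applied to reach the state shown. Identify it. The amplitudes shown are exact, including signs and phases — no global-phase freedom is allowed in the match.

It was RX(7π/6)(q0) that produced the state shown.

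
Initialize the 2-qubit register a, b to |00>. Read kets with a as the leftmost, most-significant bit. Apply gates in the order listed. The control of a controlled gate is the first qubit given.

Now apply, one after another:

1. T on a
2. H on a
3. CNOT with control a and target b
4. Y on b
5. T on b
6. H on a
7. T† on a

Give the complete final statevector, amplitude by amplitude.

After the circuit, the state carries amplitude -I/2 on |00>, exp(3*I*pi/4)/2 on |01>, exp(I*pi/4)/2 on |10>, I/2 on |11>.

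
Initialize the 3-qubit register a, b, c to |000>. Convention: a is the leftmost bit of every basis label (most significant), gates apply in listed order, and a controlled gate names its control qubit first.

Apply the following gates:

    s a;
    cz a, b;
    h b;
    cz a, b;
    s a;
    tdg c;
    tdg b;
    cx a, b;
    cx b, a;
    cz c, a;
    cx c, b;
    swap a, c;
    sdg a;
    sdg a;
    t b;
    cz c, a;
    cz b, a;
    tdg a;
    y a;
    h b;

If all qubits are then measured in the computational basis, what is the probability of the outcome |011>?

A full measurement returns |011> with probability 0.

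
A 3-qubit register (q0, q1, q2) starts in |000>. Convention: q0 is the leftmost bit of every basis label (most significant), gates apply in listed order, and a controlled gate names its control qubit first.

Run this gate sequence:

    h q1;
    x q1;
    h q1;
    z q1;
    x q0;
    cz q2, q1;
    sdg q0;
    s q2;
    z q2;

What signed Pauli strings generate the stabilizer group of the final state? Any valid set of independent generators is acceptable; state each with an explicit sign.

The stabilizer group can be generated by -ZII, +IZI, +IIZ, among other valid generating sets. Key observation: steps 1-4 multiply out to the identity, so the circuit reduces to the remaining gates.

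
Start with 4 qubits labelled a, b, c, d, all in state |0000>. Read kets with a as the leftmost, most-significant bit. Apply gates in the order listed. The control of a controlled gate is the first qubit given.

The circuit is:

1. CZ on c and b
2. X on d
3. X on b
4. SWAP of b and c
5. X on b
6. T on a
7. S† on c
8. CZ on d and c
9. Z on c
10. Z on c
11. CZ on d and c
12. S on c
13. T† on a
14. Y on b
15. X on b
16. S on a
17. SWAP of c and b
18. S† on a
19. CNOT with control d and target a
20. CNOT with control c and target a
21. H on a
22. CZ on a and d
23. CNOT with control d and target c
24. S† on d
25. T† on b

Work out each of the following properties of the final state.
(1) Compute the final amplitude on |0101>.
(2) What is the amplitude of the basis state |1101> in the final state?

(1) The final state's coefficient on |0101> equals sqrt(2)*exp(3*I*pi/4)/2. Key observation: steps 6-13 multiply out to the identity, so the circuit reduces to the remaining gates.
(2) The final state's coefficient on |1101> equals -sqrt(2)*exp(3*I*pi/4)/2.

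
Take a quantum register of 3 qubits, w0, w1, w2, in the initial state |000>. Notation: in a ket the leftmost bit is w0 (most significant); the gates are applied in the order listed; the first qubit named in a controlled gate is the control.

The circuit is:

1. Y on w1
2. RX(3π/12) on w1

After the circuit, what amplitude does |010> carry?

The final state's coefficient on |010> equals I*sqrt(sqrt(2) + 2)/2.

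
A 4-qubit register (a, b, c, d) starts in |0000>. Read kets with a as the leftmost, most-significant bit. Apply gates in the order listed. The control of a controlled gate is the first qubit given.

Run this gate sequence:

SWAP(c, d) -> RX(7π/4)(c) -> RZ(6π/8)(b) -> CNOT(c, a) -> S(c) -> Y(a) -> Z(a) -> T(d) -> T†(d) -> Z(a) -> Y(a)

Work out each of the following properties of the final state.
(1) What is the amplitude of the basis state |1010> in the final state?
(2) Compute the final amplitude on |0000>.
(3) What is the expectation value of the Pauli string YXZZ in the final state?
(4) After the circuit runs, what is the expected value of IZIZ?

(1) |1010> carries amplitude -sqrt(2 - sqrt(2))*exp(5*I*pi/8)/2 in the final state. Key observation: the block from step 6 through step 11 cancels to the identity and can be dropped.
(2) The amplitude on |0000> is sqrt(sqrt(2) + 2)*exp(5*I*pi/8)/2.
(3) The observable YXZZ averages to 0.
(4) In the final state, IZIZ has expectation 1.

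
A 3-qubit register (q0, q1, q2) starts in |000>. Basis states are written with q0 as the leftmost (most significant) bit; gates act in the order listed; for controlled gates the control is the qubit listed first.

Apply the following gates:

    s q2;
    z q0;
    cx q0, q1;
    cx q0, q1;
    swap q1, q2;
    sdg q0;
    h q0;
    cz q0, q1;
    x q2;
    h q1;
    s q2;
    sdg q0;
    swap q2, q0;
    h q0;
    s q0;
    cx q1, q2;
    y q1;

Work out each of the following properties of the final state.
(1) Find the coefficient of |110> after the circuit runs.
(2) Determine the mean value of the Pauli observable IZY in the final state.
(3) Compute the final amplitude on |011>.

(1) |110> carries amplitude sqrt(2)*I/4 in the final state. Key observation: the block from step 3 through step 4 cancels to the identity and can be dropped.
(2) The expectation value of IZY is 1.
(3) The amplitude on |011> is sqrt(2)*I/4.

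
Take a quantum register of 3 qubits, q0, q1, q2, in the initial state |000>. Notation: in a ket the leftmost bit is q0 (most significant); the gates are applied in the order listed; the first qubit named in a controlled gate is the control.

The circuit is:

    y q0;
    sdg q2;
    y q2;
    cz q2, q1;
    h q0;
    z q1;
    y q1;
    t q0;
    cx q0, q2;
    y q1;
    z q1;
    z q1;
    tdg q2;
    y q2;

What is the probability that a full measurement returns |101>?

The probability of measuring |101> is 1/2.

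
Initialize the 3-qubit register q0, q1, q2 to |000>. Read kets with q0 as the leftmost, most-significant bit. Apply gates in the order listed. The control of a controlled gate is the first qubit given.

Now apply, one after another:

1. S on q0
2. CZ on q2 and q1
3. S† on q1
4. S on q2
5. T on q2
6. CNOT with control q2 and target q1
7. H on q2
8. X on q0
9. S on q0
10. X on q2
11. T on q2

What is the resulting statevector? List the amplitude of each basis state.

The final amplitudes are sqrt(2)*I/2 on |100>, sqrt(2)*exp(3*I*pi/4)/2 on |101>, and 0 on every other basis state.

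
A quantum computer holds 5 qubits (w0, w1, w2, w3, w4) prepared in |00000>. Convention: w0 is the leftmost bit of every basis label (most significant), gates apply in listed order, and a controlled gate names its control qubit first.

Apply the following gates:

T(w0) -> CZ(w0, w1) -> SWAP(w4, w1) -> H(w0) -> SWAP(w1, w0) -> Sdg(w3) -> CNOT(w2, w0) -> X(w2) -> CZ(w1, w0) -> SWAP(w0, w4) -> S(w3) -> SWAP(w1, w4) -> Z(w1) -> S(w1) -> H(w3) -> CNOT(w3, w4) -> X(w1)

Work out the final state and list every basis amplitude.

The final amplitudes are 1/2 on |01100>, 1/2 on |01101>, 1/2 on |01110>, 1/2 on |01111>, and 0 on every other basis state.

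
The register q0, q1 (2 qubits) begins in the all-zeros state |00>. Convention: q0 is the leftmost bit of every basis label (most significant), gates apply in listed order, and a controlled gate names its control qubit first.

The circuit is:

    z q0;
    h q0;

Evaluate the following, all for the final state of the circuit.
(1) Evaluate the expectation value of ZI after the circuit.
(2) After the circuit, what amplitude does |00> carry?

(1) The expectation value of ZI is 0.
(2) |00> carries amplitude sqrt(2)/2 in the final state.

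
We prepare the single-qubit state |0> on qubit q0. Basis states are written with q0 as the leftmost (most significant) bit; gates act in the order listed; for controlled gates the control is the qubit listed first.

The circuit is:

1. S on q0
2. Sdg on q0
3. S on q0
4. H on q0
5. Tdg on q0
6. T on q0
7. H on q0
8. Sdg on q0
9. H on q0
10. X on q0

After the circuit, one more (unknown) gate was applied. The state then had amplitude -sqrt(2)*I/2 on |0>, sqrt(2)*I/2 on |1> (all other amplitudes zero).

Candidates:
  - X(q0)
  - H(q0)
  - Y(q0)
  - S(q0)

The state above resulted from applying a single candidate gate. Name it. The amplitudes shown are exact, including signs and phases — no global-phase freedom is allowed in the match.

The unique candidate consistent with the amplitudes is Y(q0). Key observation: the block from step 3 through step 8 cancels to the identity and can be dropped.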